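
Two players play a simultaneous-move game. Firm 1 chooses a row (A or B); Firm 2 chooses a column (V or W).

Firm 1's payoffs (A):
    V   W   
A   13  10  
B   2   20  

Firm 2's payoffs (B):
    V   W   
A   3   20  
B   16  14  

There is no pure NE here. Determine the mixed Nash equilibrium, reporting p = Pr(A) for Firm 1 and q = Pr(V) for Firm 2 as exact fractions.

In a mixed NE each player is indifferent between their pure strategies, so the opponent's mix sets the indifference.
Firm 2 indifferent between V and W: p·3 + (1−p)·16 = p·20 + (1−p)·14 ⟹ 16 + (-13)p = 14 + 6p ⟹ p = 2/19.
Firm 1 indifferent between A and B: q·13 + (1−q)·10 = q·2 + (1−q)·20 ⟹ 10 + 3q = 20 + (-18)q ⟹ q = 10/21.

p = 2/19, q = 10/21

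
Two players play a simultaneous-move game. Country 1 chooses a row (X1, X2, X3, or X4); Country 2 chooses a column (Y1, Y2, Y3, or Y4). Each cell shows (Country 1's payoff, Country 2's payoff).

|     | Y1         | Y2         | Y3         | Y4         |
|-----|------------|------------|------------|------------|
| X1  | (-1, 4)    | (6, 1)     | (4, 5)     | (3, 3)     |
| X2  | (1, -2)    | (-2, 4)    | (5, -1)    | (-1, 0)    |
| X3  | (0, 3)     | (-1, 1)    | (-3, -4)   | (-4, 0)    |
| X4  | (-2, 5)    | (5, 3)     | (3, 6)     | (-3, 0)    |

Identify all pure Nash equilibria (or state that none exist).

No pure-strategy Nash equilibrium

Check mutual best responses: a cell is a NE iff neither player can gain by unilaterally deviating.
Country 1's best responses — vs Y1: X2 (payoff 1); vs Y2: X1 (payoff 6); vs Y3: X2 (payoff 5); vs Y4: X1 (payoff 3).
Country 2's best responses — vs X1: Y3 (payoff 5); vs X2: Y2 (payoff 4); vs X3: Y1 (payoff 3); vs X4: Y3 (payoff 6).
No cell has both players best-responding. For instance, Country 1's best reply to Y4 is X1, but against X1 Country 2 prefers Y3 over Y4.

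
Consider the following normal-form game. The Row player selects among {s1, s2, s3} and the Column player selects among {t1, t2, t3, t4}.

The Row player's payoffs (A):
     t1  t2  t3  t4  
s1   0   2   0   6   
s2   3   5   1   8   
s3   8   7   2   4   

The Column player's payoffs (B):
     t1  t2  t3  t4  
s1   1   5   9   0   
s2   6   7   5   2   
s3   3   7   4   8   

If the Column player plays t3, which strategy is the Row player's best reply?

s3

With the Column player fixed at t3, the Row player's payoffs are: s1 → 0, s2 → 1, s3 → 2.
The maximum is 2, achieved by s3.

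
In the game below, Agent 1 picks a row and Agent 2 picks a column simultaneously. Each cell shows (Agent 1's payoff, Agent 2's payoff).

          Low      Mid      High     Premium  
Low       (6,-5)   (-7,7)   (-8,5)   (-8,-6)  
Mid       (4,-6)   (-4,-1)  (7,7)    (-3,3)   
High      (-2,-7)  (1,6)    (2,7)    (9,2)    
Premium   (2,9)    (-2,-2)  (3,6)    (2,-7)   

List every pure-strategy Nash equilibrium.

(Mid, High)

Check mutual best responses: a cell is a NE iff neither player can gain by unilaterally deviating.
Agent 1's best responses — vs Low: Low (payoff 6); vs Mid: High (payoff 1); vs High: Mid (payoff 7); vs Premium: High (payoff 9).
Agent 2's best responses — vs Low: Mid (payoff 7); vs Mid: High (payoff 7); vs High: High (payoff 7); vs Premium: Low (payoff 9).
The only mutual best response is (Mid, High); neither player gains by switching there.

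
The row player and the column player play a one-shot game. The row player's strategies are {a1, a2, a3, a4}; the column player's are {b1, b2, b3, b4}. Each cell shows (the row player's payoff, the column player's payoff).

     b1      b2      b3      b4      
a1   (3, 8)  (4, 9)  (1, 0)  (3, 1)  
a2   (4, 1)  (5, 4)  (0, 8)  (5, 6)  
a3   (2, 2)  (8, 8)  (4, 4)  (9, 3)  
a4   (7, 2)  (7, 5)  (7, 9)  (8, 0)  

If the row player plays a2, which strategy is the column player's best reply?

b3

With the row player fixed at a2, the column player's payoffs are: b1 → 1, b2 → 4, b3 → 8, b4 → 6.
The maximum is 8, achieved by b3.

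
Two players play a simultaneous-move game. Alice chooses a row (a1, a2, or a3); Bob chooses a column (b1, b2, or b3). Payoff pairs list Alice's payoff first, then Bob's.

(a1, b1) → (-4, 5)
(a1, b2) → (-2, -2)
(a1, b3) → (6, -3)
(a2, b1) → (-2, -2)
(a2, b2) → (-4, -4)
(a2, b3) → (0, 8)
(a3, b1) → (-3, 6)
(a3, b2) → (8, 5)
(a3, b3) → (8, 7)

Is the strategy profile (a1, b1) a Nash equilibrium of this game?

No

Holding Bob at b1: Alice gets -4 from a1 but could get -2 by switching to a2. Alice has a profitable deviation.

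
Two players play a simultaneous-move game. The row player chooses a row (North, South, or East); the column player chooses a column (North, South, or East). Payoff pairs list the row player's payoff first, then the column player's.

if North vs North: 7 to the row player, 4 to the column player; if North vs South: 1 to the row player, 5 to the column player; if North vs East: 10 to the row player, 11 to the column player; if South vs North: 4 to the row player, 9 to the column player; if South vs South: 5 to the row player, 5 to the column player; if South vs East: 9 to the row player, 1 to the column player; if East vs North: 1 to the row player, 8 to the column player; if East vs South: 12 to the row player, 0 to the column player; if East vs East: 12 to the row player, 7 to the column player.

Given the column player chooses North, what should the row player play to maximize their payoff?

With the column player fixed at North, the row player's payoffs are: North → 7, South → 4, East → 1.
The maximum is 7, achieved by North.

North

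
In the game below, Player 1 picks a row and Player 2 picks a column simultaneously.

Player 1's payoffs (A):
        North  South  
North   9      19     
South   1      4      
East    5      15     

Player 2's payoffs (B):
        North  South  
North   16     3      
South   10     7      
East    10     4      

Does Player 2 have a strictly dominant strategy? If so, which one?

North

A strategy is strictly dominant if it gives Player 2 a strictly higher payoff than every other strategy, against every choice by the opponent.
North strictly dominates: vs North: 16 > 3; vs South: 10 > 7; vs East: 10 > 4.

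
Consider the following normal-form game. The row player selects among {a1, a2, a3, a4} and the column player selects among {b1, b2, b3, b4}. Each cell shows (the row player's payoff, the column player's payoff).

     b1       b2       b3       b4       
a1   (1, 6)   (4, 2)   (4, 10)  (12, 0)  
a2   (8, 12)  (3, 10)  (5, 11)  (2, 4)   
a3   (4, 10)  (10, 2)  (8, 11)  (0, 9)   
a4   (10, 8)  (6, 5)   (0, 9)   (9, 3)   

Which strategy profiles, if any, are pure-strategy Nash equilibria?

A profile is a Nash equilibrium when each player is best-responding to the other.
The row player's best responses — vs b1: a4 (payoff 10); vs b2: a3 (payoff 10); vs b3: a3 (payoff 8); vs b4: a1 (payoff 12).
The column player's best responses — vs a1: b3 (payoff 10); vs a2: b1 (payoff 12); vs a3: b3 (payoff 11); vs a4: b3 (payoff 9).
The only mutual best response is (a3, b3); neither player gains by switching there.

(a3, b3)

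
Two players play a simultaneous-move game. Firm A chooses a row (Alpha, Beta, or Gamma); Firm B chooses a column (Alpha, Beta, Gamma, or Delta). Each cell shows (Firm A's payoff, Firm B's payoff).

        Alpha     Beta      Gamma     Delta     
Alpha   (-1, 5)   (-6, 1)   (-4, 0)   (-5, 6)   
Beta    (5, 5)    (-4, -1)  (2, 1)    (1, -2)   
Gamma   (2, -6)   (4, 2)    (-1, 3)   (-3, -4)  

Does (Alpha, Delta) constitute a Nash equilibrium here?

No

Holding Firm B at Delta: Firm A gets -5 from Alpha but could get 1 by switching to Beta. Firm A has a profitable deviation.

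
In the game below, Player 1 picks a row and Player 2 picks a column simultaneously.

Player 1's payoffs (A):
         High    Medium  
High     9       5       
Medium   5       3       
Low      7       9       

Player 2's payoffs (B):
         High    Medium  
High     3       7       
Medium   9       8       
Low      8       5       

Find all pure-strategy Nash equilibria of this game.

There is no pure-strategy Nash equilibrium

Find each player's best response to every opponent strategy; NE are the intersections.
Player 1's best responses — vs High: High (payoff 9); vs Medium: Low (payoff 9).
Player 2's best responses — vs High: Medium (payoff 7); vs Medium: High (payoff 9); vs Low: High (payoff 8).
No cell has both players best-responding. For instance, Player 1's best reply to Medium is Low, but against Low Player 2 prefers High over Medium.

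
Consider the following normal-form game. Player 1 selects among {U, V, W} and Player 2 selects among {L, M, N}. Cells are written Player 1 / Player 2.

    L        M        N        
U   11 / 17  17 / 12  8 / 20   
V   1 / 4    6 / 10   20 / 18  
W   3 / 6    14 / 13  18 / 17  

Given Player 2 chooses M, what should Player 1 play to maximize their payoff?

With Player 2 fixed at M, Player 1's payoffs are: U → 17, V → 6, W → 14.
The maximum is 17, achieved by U.

U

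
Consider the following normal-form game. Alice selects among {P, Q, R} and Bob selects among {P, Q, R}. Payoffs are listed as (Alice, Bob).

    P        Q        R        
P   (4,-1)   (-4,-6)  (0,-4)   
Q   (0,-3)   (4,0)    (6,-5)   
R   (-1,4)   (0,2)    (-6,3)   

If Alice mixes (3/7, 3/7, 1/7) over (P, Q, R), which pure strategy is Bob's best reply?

Bob's best reply maximizes expected payoff against the mix.
P: (3/7)·(-1) + (3/7)·(-3) + (1/7)·4 = -8/7
Q: (3/7)·(-6) + (3/7)·0 + (1/7)·2 = -16/7
R: (3/7)·(-4) + (3/7)·(-5) + (1/7)·3 = -24/7
Highest expected payoff is -8/7, from P.

P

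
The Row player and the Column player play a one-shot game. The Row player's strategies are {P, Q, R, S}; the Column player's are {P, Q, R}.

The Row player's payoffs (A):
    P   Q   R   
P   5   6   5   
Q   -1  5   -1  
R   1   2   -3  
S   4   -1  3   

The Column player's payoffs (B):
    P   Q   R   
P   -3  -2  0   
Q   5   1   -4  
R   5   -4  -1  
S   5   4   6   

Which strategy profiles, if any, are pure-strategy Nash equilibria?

(P, R)

Find each player's best response to every opponent strategy; NE are the intersections.
The Row player's best responses — vs P: P (payoff 5); vs Q: P (payoff 6); vs R: P (payoff 5).
The Column player's best responses — vs P: R (payoff 0); vs Q: P (payoff 5); vs R: P (payoff 5); vs S: R (payoff 6).
The only mutual best response is (P, R); neither player gains by switching there.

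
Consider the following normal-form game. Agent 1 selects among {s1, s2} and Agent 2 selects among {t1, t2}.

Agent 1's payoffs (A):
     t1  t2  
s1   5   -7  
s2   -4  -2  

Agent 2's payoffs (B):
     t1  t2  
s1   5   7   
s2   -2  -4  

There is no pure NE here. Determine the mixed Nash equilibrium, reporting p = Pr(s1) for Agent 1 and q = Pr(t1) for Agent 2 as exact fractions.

p = 1/2, q = 5/14

Each player's mixing probability is pinned down by making the *other* player indifferent.
Agent 2 indifferent between t1 and t2: p·5 + (1−p)·(-2) = p·7 + (1−p)·(-4) ⟹ (-2) + 7p = (-4) + 11p ⟹ p = 1/2.
Agent 1 indifferent between s1 and s2: q·5 + (1−q)·(-7) = q·(-4) + (1−q)·(-2) ⟹ (-7) + 12q = (-2) + (-2)q ⟹ q = 5/14.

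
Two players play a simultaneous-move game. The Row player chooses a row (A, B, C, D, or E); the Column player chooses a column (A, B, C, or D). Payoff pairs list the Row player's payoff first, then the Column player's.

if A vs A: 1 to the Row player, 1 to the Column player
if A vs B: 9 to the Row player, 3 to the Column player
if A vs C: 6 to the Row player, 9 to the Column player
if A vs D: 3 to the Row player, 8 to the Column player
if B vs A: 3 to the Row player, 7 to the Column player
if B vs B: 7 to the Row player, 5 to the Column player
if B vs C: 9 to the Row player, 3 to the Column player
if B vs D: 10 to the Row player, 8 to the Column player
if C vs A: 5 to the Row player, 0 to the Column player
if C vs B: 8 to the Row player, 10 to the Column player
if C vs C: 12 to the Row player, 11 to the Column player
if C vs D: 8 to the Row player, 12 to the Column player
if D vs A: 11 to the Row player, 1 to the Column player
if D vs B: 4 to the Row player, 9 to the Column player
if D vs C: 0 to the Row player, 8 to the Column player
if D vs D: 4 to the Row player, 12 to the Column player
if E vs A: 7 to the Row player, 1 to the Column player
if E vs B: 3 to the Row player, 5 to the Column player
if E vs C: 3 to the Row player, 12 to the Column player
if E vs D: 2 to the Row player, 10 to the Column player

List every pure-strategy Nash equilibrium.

A profile is a Nash equilibrium when each player is best-responding to the other.
The Row player's best responses — vs A: D (payoff 11); vs B: A (payoff 9); vs C: C (payoff 12); vs D: B (payoff 10).
The Column player's best responses — vs A: C (payoff 9); vs B: D (payoff 8); vs C: D (payoff 12); vs D: D (payoff 12); vs E: C (payoff 12).
The only mutual best response is (B, D); neither player gains by switching there.

(B, D)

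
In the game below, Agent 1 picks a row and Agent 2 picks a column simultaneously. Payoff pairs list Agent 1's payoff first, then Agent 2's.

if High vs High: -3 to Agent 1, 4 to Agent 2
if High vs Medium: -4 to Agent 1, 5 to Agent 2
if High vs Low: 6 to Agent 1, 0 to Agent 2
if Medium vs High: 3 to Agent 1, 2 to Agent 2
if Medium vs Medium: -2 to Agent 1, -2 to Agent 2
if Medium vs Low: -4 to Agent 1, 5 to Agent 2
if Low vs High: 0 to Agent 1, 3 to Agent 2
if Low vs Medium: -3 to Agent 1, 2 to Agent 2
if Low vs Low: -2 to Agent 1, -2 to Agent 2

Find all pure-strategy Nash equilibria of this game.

None

A profile is a Nash equilibrium when each player is best-responding to the other.
Agent 1's best responses — vs High: Medium (payoff 3); vs Medium: Medium (payoff -2); vs Low: High (payoff 6).
Agent 2's best responses — vs High: Medium (payoff 5); vs Medium: Low (payoff 5); vs Low: High (payoff 3).
No cell has both players best-responding. For instance, Agent 1's best reply to Medium is Medium, but against Medium Agent 2 prefers Low over Medium.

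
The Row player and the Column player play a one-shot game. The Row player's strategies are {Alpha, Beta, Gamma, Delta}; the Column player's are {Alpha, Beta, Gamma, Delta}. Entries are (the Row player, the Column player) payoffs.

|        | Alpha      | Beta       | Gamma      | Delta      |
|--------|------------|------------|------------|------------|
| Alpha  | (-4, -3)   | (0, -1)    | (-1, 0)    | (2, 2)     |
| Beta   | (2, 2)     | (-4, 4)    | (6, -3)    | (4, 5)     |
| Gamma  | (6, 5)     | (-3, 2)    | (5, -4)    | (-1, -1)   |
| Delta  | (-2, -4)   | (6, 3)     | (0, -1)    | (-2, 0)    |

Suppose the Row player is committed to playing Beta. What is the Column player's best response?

With the Row player fixed at Beta, the Column player's payoffs are: Alpha → 2, Beta → 4, Gamma → -3, Delta → 5.
The maximum is 5, achieved by Delta.

Delta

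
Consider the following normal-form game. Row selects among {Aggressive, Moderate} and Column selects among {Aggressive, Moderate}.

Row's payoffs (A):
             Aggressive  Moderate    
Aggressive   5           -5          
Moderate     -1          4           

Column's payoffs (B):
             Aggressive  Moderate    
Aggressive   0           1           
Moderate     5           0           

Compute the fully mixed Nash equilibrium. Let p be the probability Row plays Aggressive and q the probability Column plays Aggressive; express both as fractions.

p = 5/6, q = 3/5

Each player's mixing probability is pinned down by making the *other* player indifferent.
Column indifferent between Aggressive and Moderate: p·0 + (1−p)·5 = p·1 + (1−p)·0 ⟹ 5 + (-5)p = 0 + 1p ⟹ p = 5/6.
Row indifferent between Aggressive and Moderate: q·5 + (1−q)·(-5) = q·(-1) + (1−q)·4 ⟹ (-5) + 10q = 4 + (-5)q ⟹ q = 3/5.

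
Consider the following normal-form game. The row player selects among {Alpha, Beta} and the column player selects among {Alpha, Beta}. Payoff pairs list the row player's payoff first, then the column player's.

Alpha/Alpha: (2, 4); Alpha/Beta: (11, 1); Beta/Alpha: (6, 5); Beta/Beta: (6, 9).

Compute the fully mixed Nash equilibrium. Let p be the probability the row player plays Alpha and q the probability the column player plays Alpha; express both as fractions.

p = 4/7, q = 5/9

Each player's mixing probability is pinned down by making the *other* player indifferent.
The column player indifferent between Alpha and Beta: p·4 + (1−p)·5 = p·1 + (1−p)·9 ⟹ 5 + (-1)p = 9 + (-8)p ⟹ p = 4/7.
The row player indifferent between Alpha and Beta: q·2 + (1−q)·11 = q·6 + (1−q)·6 ⟹ 11 + (-9)q = 6 + 0q ⟹ q = 5/9.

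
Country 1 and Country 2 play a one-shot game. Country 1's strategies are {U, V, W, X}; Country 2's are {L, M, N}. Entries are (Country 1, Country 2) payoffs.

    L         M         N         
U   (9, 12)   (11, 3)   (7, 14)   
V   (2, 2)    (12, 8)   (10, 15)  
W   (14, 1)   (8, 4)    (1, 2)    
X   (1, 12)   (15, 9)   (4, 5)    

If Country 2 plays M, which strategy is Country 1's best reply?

X

With Country 2 fixed at M, Country 1's payoffs are: U → 11, V → 12, W → 8, X → 15.
The maximum is 15, achieved by X.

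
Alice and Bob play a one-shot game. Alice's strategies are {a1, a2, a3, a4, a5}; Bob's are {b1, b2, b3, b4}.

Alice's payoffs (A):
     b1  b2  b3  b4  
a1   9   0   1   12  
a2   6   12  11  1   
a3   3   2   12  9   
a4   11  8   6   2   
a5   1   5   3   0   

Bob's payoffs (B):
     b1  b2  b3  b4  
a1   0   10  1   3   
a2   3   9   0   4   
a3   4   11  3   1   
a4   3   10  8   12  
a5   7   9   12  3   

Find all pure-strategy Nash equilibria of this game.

A profile is a Nash equilibrium when each player is best-responding to the other.
Alice's best responses — vs b1: a4 (payoff 11); vs b2: a2 (payoff 12); vs b3: a3 (payoff 12); vs b4: a1 (payoff 12).
Bob's best responses — vs a1: b2 (payoff 10); vs a2: b2 (payoff 9); vs a3: b2 (payoff 11); vs a4: b4 (payoff 12); vs a5: b3 (payoff 12).
The only mutual best response is (a2, b2); neither player gains by switching there.

(a2, b2)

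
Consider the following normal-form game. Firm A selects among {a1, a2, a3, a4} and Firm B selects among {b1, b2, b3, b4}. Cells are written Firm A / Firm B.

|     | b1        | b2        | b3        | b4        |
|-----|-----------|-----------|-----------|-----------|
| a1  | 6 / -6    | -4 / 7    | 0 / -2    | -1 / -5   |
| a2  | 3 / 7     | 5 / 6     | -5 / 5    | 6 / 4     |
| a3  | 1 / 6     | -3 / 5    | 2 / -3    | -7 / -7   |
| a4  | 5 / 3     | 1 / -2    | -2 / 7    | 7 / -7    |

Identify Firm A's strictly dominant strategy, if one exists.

Check whether one of Firm A's strategies beats all alternatives regardless of what the opponent does.
a1 is not dominant: against b2, a2 gives 5 > -4.
a2 is not dominant: against b1, a1 gives 6 > 3.
a3 is not dominant: against b1, a1 gives 6 > 1.
a4 is not dominant: against b1, a1 gives 6 > 5.
No single strategy is best against every opponent action.

No strictly dominant strategy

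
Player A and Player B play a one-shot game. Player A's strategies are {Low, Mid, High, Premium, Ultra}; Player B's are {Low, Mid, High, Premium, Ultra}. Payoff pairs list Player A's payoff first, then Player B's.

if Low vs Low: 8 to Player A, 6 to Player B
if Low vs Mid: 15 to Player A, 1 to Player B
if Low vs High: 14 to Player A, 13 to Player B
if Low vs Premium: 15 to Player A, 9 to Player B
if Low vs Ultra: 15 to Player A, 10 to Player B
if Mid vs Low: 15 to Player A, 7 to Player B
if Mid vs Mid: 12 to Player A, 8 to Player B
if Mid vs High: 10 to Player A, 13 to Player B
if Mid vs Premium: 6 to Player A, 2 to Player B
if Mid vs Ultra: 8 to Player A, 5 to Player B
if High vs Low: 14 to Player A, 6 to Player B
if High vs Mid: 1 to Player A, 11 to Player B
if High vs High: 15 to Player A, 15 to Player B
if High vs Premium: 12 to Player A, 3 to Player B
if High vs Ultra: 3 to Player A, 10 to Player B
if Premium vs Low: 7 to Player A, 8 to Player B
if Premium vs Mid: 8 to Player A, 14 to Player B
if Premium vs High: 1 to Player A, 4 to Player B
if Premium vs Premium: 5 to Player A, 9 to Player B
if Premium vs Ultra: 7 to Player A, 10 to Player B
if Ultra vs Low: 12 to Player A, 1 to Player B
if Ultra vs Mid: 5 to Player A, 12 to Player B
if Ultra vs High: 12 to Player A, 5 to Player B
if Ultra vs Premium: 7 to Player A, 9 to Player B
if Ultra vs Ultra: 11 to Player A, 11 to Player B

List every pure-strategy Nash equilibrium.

(High, High)

Find each player's best response to every opponent strategy; NE are the intersections.
Player A's best responses — vs Low: Mid (payoff 15); vs Mid: Low (payoff 15); vs High: High (payoff 15); vs Premium: Low (payoff 15); vs Ultra: Low (payoff 15).
Player B's best responses — vs Low: High (payoff 13); vs Mid: High (payoff 13); vs High: High (payoff 15); vs Premium: Mid (payoff 14); vs Ultra: Mid (payoff 12).
The only mutual best response is (High, High); neither player gains by switching there.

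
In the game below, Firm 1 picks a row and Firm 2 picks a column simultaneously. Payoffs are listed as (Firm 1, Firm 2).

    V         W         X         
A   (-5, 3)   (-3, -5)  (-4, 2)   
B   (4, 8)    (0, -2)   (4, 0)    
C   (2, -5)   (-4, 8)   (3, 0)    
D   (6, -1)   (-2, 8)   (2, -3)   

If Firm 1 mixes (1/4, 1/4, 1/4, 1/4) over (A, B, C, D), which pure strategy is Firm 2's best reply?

Compute Firm 2's expected payoff from each pure strategy against the given mix.
V: (1/4)·3 + (1/4)·8 + (1/4)·(-5) + (1/4)·(-1) = 5/4
W: (1/4)·(-5) + (1/4)·(-2) + (1/4)·8 + (1/4)·8 = 9/4
X: (1/4)·2 + (1/4)·0 + (1/4)·0 + (1/4)·(-3) = -1/4
Highest expected payoff is 9/4, from W.

W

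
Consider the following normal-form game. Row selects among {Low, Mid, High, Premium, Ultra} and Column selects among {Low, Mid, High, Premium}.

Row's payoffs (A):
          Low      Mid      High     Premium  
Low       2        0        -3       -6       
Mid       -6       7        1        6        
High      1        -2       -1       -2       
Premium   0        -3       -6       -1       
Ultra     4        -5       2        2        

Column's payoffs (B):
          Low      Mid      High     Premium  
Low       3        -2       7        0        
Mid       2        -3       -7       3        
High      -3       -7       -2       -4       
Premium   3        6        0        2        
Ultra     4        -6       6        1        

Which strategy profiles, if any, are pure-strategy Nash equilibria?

(Mid, Premium) and (Ultra, High)

Find each player's best response to every opponent strategy; NE are the intersections.
Row's best responses — vs Low: Ultra (payoff 4); vs Mid: Mid (payoff 7); vs High: Ultra (payoff 2); vs Premium: Mid (payoff 6).
Column's best responses — vs Low: High (payoff 7); vs Mid: Premium (payoff 3); vs High: High (payoff -2); vs Premium: Mid (payoff 6); vs Ultra: High (payoff 6).
Mutual best responses occur at (Mid, Premium) and (Ultra, High); at each, neither player gains by switching.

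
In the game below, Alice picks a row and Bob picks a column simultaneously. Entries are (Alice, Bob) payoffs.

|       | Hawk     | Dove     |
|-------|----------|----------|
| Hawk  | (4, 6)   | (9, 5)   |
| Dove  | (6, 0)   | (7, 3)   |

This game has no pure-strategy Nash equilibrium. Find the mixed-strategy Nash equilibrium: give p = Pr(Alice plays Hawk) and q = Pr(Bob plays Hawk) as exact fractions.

Each player's mixing probability is pinned down by making the *other* player indifferent.
Bob indifferent between Hawk and Dove: p·6 + (1−p)·0 = p·5 + (1−p)·3 ⟹ 0 + 6p = 3 + 2p ⟹ p = 3/4.
Alice indifferent between Hawk and Dove: q·4 + (1−q)·9 = q·6 + (1−q)·7 ⟹ 9 + (-5)q = 7 + (-1)q ⟹ q = 1/2.

p = 3/4, q = 1/2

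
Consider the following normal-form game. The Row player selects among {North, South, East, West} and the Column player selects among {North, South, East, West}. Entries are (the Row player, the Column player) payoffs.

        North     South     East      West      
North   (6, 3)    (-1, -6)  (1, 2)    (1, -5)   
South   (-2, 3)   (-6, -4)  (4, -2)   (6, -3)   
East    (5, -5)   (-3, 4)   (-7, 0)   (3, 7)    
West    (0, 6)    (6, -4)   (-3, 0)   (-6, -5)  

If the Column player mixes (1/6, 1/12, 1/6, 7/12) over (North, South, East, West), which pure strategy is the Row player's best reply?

South

The Row player's best reply maximizes expected payoff against the mix.
North: (1/6)·6 + (1/12)·(-1) + (1/6)·1 + (7/12)·1 = 5/3
South: (1/6)·(-2) + (1/12)·(-6) + (1/6)·4 + (7/12)·6 = 10/3
East: (1/6)·5 + (1/12)·(-3) + (1/6)·(-7) + (7/12)·3 = 7/6
West: (1/6)·0 + (1/12)·6 + (1/6)·(-3) + (7/12)·(-6) = -7/2
Highest expected payoff is 10/3, from South.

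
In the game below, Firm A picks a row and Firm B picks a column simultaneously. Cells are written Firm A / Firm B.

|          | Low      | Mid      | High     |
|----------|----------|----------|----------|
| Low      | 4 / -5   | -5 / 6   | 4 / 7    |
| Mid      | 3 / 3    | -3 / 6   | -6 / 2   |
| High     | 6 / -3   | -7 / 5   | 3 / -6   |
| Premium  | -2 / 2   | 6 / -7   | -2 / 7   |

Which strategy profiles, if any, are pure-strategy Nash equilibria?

Find each player's best response to every opponent strategy; NE are the intersections.
Firm A's best responses — vs Low: High (payoff 6); vs Mid: Premium (payoff 6); vs High: Low (payoff 4).
Firm B's best responses — vs Low: High (payoff 7); vs Mid: Mid (payoff 6); vs High: Mid (payoff 5); vs Premium: High (payoff 7).
The only mutual best response is (Low, High); neither player gains by switching there.

(Low, High)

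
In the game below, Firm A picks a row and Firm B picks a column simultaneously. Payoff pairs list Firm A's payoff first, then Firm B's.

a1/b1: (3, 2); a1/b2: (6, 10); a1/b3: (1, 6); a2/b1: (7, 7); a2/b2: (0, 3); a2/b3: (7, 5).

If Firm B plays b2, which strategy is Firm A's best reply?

With Firm B fixed at b2, Firm A's payoffs are: a1 → 6, a2 → 0.
The maximum is 6, achieved by a1.

a1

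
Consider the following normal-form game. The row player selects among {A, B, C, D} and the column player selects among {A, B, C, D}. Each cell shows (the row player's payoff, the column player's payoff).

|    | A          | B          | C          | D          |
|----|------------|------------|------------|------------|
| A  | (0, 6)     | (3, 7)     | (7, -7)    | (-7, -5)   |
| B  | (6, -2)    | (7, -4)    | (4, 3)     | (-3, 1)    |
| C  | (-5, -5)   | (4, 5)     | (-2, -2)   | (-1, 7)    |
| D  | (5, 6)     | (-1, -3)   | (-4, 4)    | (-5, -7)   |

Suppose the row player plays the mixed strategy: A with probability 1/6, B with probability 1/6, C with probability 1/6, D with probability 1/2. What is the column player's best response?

The column player's best reply maximizes expected payoff against the mix.
A: (1/6)·6 + (1/6)·(-2) + (1/6)·(-5) + (1/2)·6 = 17/6
B: (1/6)·7 + (1/6)·(-4) + (1/6)·5 + (1/2)·(-3) = -1/6
C: (1/6)·(-7) + (1/6)·3 + (1/6)·(-2) + (1/2)·4 = 1
D: (1/6)·(-5) + (1/6)·1 + (1/6)·7 + (1/2)·(-7) = -3
Highest expected payoff is 17/6, from A.

A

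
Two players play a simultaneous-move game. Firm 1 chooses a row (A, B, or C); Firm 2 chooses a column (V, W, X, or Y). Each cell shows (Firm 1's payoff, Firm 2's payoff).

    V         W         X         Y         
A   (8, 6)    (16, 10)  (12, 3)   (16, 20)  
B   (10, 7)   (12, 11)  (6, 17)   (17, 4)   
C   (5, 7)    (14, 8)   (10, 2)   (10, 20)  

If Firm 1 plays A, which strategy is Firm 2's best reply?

With Firm 1 fixed at A, Firm 2's payoffs are: V → 6, W → 10, X → 3, Y → 20.
The maximum is 20, achieved by Y.

Y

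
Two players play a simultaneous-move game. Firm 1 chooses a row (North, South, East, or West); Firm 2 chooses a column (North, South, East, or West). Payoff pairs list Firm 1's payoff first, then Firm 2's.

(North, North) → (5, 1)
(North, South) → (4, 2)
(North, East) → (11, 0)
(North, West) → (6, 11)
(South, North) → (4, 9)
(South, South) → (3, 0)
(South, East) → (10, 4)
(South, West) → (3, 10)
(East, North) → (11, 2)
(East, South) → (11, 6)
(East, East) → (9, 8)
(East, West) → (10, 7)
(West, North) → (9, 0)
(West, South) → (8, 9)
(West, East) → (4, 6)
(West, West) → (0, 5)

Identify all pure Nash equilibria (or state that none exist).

None

Check mutual best responses: a cell is a NE iff neither player can gain by unilaterally deviating.
Firm 1's best responses — vs North: East (payoff 11); vs South: East (payoff 11); vs East: North (payoff 11); vs West: East (payoff 10).
Firm 2's best responses — vs North: West (payoff 11); vs South: West (payoff 10); vs East: East (payoff 8); vs West: South (payoff 9).
No cell has both players best-responding. For instance, Firm 1's best reply to South is East, but against East Firm 2 prefers East over South.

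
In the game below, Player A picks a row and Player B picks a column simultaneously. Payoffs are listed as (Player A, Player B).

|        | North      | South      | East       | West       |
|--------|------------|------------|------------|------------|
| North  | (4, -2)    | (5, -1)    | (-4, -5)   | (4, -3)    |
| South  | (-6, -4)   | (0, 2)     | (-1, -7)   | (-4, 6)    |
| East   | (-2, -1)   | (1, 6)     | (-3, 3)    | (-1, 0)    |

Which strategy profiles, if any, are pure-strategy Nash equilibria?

(North, South)

A profile is a Nash equilibrium when each player is best-responding to the other.
Player A's best responses — vs North: North (payoff 4); vs South: North (payoff 5); vs East: South (payoff -1); vs West: North (payoff 4).
Player B's best responses — vs North: South (payoff -1); vs South: West (payoff 6); vs East: South (payoff 6).
The only mutual best response is (North, South); neither player gains by switching there.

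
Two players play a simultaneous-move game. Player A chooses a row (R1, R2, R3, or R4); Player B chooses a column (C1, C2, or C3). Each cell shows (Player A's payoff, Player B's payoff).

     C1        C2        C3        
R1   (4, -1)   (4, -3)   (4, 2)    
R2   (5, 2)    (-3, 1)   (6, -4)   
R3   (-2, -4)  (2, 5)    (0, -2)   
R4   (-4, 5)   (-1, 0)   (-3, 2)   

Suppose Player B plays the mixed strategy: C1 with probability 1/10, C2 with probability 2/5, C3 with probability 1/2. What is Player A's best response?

Compute Player A's expected payoff from each pure strategy against the given mix.
R1: (1/10)·4 + (2/5)·4 + (1/2)·4 = 4
R2: (1/10)·5 + (2/5)·(-3) + (1/2)·6 = 23/10
R3: (1/10)·(-2) + (2/5)·2 + (1/2)·0 = 3/5
R4: (1/10)·(-4) + (2/5)·(-1) + (1/2)·(-3) = -23/10
Highest expected payoff is 4, from R1.

R1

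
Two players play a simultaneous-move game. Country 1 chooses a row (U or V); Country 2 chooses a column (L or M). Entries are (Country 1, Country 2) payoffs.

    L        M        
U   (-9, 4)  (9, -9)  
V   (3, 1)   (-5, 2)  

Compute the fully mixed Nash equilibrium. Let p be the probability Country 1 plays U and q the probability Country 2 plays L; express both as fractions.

Each player's mixing probability is pinned down by making the *other* player indifferent.
Country 2 indifferent between L and M: p·4 + (1−p)·1 = p·(-9) + (1−p)·2 ⟹ 1 + 3p = 2 + (-11)p ⟹ p = 1/14.
Country 1 indifferent between U and V: q·(-9) + (1−q)·9 = q·3 + (1−q)·(-5) ⟹ 9 + (-18)q = (-5) + 8q ⟹ q = 7/13.

p = 1/14, q = 7/13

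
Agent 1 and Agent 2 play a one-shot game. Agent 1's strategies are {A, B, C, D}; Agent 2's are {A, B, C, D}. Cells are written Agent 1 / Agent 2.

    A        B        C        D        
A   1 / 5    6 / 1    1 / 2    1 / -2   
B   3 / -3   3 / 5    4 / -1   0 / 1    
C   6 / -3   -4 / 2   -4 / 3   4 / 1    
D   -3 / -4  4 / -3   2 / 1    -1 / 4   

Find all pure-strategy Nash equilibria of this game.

There is no pure-strategy Nash equilibrium

Check mutual best responses: a cell is a NE iff neither player can gain by unilaterally deviating.
Agent 1's best responses — vs A: C (payoff 6); vs B: A (payoff 6); vs C: B (payoff 4); vs D: C (payoff 4).
Agent 2's best responses — vs A: A (payoff 5); vs B: B (payoff 5); vs C: C (payoff 3); vs D: D (payoff 4).
No cell has both players best-responding. For instance, Agent 1's best reply to D is C, but against C Agent 2 prefers C over D.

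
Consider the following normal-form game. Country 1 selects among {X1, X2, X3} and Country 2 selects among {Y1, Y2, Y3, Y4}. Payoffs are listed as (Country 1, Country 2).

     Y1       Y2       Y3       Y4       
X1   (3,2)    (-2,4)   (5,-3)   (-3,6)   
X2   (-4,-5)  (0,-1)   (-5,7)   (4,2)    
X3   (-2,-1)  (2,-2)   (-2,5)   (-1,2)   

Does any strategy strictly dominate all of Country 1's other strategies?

None

A strategy is strictly dominant if it gives Country 1 a strictly higher payoff than every other strategy, against every choice by the opponent.
X1 is not dominant: against Y2, X2 gives 0 > -2.
X2 is not dominant: against Y1, X1 gives 3 > -4.
X3 is not dominant: against Y1, X1 gives 3 > -2.
No single strategy is best against every opponent action.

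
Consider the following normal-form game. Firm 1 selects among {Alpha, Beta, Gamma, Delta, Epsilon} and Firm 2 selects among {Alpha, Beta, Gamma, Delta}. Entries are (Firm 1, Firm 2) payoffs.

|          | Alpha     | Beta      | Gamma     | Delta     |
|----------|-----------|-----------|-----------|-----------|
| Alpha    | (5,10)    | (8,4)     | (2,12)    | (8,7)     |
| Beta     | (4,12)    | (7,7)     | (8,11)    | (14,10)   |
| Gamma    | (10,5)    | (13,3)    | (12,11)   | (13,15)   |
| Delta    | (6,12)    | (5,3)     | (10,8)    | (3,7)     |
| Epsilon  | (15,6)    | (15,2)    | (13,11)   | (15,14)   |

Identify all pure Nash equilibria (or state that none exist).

A profile is a Nash equilibrium when each player is best-responding to the other.
Firm 1's best responses — vs Alpha: Epsilon (payoff 15); vs Beta: Epsilon (payoff 15); vs Gamma: Epsilon (payoff 13); vs Delta: Epsilon (payoff 15).
Firm 2's best responses — vs Alpha: Gamma (payoff 12); vs Beta: Alpha (payoff 12); vs Gamma: Delta (payoff 15); vs Delta: Alpha (payoff 12); vs Epsilon: Delta (payoff 14).
The only mutual best response is (Epsilon, Delta); neither player gains by switching there.

(Epsilon, Delta)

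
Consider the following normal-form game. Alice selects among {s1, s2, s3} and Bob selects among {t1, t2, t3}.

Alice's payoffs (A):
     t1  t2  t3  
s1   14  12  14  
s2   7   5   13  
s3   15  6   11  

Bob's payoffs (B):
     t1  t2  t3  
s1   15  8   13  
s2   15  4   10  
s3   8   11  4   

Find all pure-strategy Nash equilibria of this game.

No pure-strategy Nash equilibrium

A profile is a Nash equilibrium when each player is best-responding to the other.
Alice's best responses — vs t1: s3 (payoff 15); vs t2: s1 (payoff 12); vs t3: s1 (payoff 14).
Bob's best responses — vs s1: t1 (payoff 15); vs s2: t1 (payoff 15); vs s3: t2 (payoff 11).
No cell has both players best-responding. For instance, Alice's best reply to t3 is s1, but against s1 Bob prefers t1 over t3.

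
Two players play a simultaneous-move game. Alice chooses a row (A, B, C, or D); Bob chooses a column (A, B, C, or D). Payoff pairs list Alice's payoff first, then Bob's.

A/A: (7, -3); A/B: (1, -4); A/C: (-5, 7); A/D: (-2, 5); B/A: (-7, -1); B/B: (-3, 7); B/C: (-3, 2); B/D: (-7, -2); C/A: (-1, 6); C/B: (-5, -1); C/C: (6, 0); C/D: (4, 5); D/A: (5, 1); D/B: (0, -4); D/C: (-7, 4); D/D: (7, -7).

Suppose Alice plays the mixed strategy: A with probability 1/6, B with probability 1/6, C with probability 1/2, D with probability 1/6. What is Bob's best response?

Compute Bob's expected payoff from each pure strategy against the given mix.
A: (1/6)·(-3) + (1/6)·(-1) + (1/2)·6 + (1/6)·1 = 5/2
B: (1/6)·(-4) + (1/6)·7 + (1/2)·(-1) + (1/6)·(-4) = -2/3
C: (1/6)·7 + (1/6)·2 + (1/2)·0 + (1/6)·4 = 13/6
D: (1/6)·5 + (1/6)·(-2) + (1/2)·5 + (1/6)·(-7) = 11/6
Highest expected payoff is 5/2, from A.

A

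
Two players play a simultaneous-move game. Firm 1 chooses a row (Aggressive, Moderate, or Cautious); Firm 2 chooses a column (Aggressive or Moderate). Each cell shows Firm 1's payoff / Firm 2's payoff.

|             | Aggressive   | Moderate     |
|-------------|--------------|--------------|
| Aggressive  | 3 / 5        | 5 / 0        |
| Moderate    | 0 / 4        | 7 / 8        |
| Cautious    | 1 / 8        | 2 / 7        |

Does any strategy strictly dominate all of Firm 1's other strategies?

A strategy is strictly dominant if it gives Firm 1 a strictly higher payoff than every other strategy, against every choice by the opponent.
Aggressive is not dominant: against Moderate, Moderate gives 7 > 5.
Moderate is not dominant: against Aggressive, Aggressive gives 3 > 0.
Cautious is not dominant: against Aggressive, Aggressive gives 3 > 1.
No single strategy is best against every opponent action.

None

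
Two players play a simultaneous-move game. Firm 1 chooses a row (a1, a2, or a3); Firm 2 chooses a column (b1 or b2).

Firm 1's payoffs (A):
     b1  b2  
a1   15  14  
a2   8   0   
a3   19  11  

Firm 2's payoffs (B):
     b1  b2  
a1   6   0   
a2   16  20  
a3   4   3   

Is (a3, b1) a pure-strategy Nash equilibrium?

Holding Firm 2 at b1: Firm 1 gets 19 from a3, versus 15 from a1, 8 from a2. No profitable deviation for Firm 1.
Holding Firm 1 at a3: Firm 2 gets 4 from b1, versus 3 from b2. No profitable deviation for Firm 2 either.

Yes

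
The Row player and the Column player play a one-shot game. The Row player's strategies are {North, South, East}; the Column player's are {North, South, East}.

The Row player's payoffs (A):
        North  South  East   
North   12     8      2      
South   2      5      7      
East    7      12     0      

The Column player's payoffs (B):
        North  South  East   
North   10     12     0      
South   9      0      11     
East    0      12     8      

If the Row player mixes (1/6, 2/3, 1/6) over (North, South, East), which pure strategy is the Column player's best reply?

Compute the Column player's expected payoff from each pure strategy against the given mix.
North: (1/6)·10 + (2/3)·9 + (1/6)·0 = 23/3
South: (1/6)·12 + (2/3)·0 + (1/6)·12 = 4
East: (1/6)·0 + (2/3)·11 + (1/6)·8 = 26/3
Highest expected payoff is 26/3, from East.

East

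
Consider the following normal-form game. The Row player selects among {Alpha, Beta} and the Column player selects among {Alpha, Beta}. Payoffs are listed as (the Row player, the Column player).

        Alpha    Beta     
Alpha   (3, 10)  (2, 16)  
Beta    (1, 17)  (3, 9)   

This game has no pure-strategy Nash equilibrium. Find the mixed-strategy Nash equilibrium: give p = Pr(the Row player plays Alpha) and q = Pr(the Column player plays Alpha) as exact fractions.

Each player's mixing probability is pinned down by making the *other* player indifferent.
The Column player indifferent between Alpha and Beta: p·10 + (1−p)·17 = p·16 + (1−p)·9 ⟹ 17 + (-7)p = 9 + 7p ⟹ p = 4/7.
The Row player indifferent between Alpha and Beta: q·3 + (1−q)·2 = q·1 + (1−q)·3 ⟹ 2 + 1q = 3 + (-2)q ⟹ q = 1/3.

p = 4/7, q = 1/3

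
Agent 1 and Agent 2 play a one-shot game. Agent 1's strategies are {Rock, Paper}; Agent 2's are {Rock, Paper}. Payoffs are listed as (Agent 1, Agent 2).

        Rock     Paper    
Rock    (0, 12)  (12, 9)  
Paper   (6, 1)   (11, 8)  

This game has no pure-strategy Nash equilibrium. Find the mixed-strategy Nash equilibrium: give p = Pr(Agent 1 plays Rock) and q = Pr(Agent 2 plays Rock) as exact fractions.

p = 7/10, q = 1/7

In a mixed NE each player is indifferent between their pure strategies, so the opponent's mix sets the indifference.
Agent 2 indifferent between Rock and Paper: p·12 + (1−p)·1 = p·9 + (1−p)·8 ⟹ 1 + 11p = 8 + 1p ⟹ p = 7/10.
Agent 1 indifferent between Rock and Paper: q·0 + (1−q)·12 = q·6 + (1−q)·11 ⟹ 12 + (-12)q = 11 + (-5)q ⟹ q = 1/7.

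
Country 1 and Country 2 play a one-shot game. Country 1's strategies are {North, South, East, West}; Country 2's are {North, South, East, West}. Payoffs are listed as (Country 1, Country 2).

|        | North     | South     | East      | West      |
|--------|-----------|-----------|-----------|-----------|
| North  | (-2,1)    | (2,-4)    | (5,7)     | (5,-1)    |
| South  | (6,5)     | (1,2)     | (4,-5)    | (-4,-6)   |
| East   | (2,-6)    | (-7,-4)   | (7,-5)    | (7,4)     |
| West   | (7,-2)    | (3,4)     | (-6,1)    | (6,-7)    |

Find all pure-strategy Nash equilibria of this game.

(East, West) and (West, South)

Find each player's best response to every opponent strategy; NE are the intersections.
Country 1's best responses — vs North: West (payoff 7); vs South: West (payoff 3); vs East: East (payoff 7); vs West: East (payoff 7).
Country 2's best responses — vs North: East (payoff 7); vs South: North (payoff 5); vs East: West (payoff 4); vs West: South (payoff 4).
Mutual best responses occur at (East, West) and (West, South); at each, neither player gains by switching.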